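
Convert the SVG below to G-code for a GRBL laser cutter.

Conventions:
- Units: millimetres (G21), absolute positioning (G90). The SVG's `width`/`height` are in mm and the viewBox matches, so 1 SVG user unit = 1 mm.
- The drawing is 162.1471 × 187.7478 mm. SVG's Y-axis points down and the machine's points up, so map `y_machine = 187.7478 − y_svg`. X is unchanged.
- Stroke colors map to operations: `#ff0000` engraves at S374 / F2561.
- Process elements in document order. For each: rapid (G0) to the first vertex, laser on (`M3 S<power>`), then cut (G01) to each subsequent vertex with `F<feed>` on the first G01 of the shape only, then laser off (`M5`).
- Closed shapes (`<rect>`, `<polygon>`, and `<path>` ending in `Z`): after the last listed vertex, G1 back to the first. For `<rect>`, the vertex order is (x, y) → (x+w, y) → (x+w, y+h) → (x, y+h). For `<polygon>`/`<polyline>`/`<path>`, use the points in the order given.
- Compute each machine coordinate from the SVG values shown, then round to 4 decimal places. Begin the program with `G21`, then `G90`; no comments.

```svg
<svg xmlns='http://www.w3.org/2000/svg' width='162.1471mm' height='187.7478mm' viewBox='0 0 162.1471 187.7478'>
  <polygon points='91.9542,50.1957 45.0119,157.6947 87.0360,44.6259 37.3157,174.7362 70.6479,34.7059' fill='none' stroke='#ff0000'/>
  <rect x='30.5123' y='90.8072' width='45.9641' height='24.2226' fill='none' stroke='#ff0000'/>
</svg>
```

G21
G90
G0 X91.9542 Y137.5521
M3 S374
G01 X45.0119 Y30.0531 F2561
G01 X87.0360 Y143.1219
G01 X37.3157 Y13.0116
G01 X70.6479 Y153.0419
G01 X91.9542 Y137.5521
M5
G0 X30.5123 Y96.9406
M3 S374
G01 X76.4764 Y96.9406 F2561
G01 X76.4764 Y72.7180
G01 X30.5123 Y72.7180
G01 X30.5123 Y96.9406
M5

Since the viewBox matches the mm dimensions, user units are millimetres directly. The only transform is the Y-flip y_m = 187.7478 − y_svg.

Shape 1 is a closed polygon drawn with `<polygon>`. Its stroke #ff0000 means engrave at S374, F2561. After flipping Y the toolpath is (91.9542,137.5521) → (45.0119,30.0531) → (87.0360,143.1219) → (37.3157,13.0116) → (70.6479,153.0419) → (91.9542,137.5521), returning to the start.

Shape 2 is a rectangle drawn with `<rect>`. Its stroke #ff0000 means engrave at S374, F2561. After flipping Y the toolpath is (30.5123,96.9406) → (76.4764,96.9406) → (76.4764,72.7180) → (30.5123,72.7180) → (30.5123,96.9406), returning to the start.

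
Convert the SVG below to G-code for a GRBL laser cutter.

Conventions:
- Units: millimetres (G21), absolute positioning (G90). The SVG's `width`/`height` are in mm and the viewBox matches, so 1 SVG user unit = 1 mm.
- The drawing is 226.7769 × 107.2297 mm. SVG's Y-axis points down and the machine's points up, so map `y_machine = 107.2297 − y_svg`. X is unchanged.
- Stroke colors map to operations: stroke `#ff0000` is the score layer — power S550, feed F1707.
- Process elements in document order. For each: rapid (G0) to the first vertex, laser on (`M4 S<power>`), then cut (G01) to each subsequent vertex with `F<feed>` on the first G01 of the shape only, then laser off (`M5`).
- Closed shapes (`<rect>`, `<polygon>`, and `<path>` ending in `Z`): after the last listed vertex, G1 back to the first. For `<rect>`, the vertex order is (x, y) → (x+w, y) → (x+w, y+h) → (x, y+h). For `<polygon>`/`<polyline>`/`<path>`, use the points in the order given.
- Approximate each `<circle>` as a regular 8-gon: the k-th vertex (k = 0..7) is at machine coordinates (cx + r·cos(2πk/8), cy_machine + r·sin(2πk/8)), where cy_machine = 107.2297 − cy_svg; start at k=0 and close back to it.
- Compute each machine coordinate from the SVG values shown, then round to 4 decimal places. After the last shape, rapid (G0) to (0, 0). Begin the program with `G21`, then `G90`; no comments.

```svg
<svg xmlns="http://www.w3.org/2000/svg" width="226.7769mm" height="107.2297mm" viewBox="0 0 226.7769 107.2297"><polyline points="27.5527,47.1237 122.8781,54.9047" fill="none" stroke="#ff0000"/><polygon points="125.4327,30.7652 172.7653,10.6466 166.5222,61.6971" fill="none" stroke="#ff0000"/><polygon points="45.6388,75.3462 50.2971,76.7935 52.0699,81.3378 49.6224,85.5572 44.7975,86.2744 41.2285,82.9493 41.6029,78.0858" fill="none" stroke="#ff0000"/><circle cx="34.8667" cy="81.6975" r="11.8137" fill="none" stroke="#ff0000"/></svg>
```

G21
G90
G0 X27.5527 Y60.1060
M4 S550
G01 X122.8781 Y52.3250 F1707
M5
G0 X125.4327 Y76.4645
M4 S550
G01 X172.7653 Y96.5831 F1707
G01 X166.5222 Y45.5326
G01 X125.4327 Y76.4645
M5
G0 X45.6388 Y31.8835
M4 S550
G01 X50.2971 Y30.4362 F1707
G01 X52.0699 Y25.8919
G01 X49.6224 Y21.6725
G01 X44.7975 Y20.9553
G01 X41.2285 Y24.2804
G01 X41.6029 Y29.1439
G01 X45.6388 Y31.8835
M5
G0 X46.6804 Y25.5322
M4 S550
G01 X43.2202 Y33.8857 F1707
G01 X34.8667 Y37.3459
G01 X26.5132 Y33.8857
G01 X23.0530 Y25.5322
G01 X26.5132 Y17.1787
G01 X34.8667 Y13.7185
G01 X43.2202 Y17.1787
G01 X46.6804 Y25.5322
M5
G0 X0.0000 Y0.0000

1 u = 1 mm; y_m = 107.2297 − y.

[1] `<polyline>` line segment, #ff0000→score S550 F1707: (27.5527,60.1060) → (122.8781,52.3250)

[2] `<polygon>` regular polygon, #ff0000→score S550 F1707: (125.4327,76.4645) → (172.7653,96.5831) → (166.5222,45.5326) → (125.4327,76.4645) (closed)

[3] `<polygon>` regular polygon, #ff0000→score S550 F1707: (45.6388,31.8835) → (50.2971,30.4362) → (52.0699,25.8919) → (49.6224,21.6725) → (44.7975,20.9553) → (41.2285,24.2804) → (41.6029,29.1439) → (45.6388,31.8835) (closed)

[4] `<circle>` circle, #ff0000→score S550 F1707: (46.6804,25.5322) → (43.2202,33.8857) → (34.8667,37.3459) → (26.5132,33.8857) → (23.0530,25.5322) → (26.5132,17.1787) → (34.8667,13.7185) → (43.2202,17.1787) → (46.6804,25.5322) (closed)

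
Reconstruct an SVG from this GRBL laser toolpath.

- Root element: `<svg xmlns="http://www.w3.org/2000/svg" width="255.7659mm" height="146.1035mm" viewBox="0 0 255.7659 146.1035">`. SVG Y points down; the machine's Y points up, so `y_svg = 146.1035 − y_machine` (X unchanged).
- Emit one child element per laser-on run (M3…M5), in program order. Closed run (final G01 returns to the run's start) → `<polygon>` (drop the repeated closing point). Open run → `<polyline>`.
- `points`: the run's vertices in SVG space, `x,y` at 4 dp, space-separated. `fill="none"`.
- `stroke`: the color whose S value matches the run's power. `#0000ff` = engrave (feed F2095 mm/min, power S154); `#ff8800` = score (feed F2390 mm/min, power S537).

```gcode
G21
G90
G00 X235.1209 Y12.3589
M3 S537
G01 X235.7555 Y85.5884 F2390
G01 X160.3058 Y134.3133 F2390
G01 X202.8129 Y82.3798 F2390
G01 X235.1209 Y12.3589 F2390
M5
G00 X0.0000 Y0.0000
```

Machine Y-up, SVG Y-down with viewBox height 146.1035, so y_svg = 146.1035 − y_machine; X carries over. Every run uses S537, so all elements get stroke `#ff8800` (score).

Run 1: The run returns to its start, so emit a `<polygon>` with points (Y-flipped): 235.1209,133.7446 235.7555,60.5151 160.3058,11.7902 202.8129,63.7237.

<svg xmlns="http://www.w3.org/2000/svg" width="255.7659mm" height="146.1035mm" viewBox="0 0 255.7659 146.1035">
  <polygon points="235.1209,133.7446 235.7555,60.5151 160.3058,11.7902 202.8129,63.7237" fill="none" stroke="#ff8800"/>
</svg>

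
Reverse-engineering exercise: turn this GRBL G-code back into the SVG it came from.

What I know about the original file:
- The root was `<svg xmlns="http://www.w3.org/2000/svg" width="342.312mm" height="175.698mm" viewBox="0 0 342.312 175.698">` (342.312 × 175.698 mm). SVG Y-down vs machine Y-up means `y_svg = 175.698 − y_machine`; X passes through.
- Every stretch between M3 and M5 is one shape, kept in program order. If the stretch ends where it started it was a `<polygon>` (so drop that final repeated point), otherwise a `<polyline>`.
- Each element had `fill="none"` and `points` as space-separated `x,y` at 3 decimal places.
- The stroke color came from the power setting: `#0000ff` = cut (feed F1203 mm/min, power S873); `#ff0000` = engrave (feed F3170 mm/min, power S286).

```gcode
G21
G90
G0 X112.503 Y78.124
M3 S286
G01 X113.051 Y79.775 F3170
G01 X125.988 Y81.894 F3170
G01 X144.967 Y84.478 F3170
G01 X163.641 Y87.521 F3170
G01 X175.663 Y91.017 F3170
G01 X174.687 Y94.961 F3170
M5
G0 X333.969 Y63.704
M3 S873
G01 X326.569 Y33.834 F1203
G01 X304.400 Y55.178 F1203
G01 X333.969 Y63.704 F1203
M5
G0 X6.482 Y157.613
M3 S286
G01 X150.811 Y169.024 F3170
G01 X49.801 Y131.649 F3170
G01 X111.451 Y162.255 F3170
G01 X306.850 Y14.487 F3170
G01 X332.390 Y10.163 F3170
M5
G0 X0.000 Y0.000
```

Each laser-on run becomes one SVG element. Flip Y back into SVG space with y_svg = 175.698 − y_machine.

Run 1: the run's S286 means `#ff0000` (engrave). The run is open, so emit a `<polyline>` with points (Y-flipped): 112.503,97.574 113.051,95.923 125.988,93.804 144.967,91.220 163.641,88.177 175.663,84.681 174.687,80.737.

Run 2: power S873 maps to stroke `#0000ff` (cut). The run returns to its start, so emit a `<polygon>` with points (Y-flipped): 333.969,111.994 326.569,141.864 304.400,120.520.

Run 3: S286 ⇒ engrave layer `#ff0000`. The run is open, so emit a `<polyline>` with points (Y-flipped): 6.482,18.085 150.811,6.674 49.801,44.049 111.451,13.443 306.850,161.211 332.390,165.535.

<svg xmlns="http://www.w3.org/2000/svg" width="342.312mm" height="175.698mm" viewBox="0 0 342.312 175.698">
  <polyline points="112.503,97.574 113.051,95.923 125.988,93.804 144.967,91.220 163.641,88.177 175.663,84.681 174.687,80.737" fill="none" stroke="#ff0000"/>
  <polygon points="333.969,111.994 326.569,141.864 304.400,120.520" fill="none" stroke="#0000ff"/>
  <polyline points="6.482,18.085 150.811,6.674 49.801,44.049 111.451,13.443 306.850,161.211 332.390,165.535" fill="none" stroke="#ff0000"/>
</svg>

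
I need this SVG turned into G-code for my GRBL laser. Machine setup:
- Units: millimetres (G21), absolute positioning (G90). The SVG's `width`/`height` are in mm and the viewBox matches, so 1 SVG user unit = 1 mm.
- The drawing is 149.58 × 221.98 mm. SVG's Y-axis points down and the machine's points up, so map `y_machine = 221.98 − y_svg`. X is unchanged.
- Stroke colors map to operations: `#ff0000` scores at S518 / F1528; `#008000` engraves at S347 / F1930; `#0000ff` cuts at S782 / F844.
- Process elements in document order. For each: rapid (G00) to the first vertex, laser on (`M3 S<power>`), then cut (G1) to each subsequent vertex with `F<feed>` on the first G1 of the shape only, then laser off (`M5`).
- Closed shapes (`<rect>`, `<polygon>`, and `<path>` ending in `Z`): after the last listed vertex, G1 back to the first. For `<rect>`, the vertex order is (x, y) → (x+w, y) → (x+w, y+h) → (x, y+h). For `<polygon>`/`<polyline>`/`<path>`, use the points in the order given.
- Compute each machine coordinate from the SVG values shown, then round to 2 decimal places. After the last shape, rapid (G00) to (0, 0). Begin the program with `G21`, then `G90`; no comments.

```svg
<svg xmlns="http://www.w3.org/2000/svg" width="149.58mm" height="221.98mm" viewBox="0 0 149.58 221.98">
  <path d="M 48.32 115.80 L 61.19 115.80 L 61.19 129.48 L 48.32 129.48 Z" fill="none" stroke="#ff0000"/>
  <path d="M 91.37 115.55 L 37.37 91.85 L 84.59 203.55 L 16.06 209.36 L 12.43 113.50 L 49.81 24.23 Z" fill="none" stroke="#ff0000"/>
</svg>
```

1 u = 1 mm; y_m = 221.98 − y.

[1] `<path>` rectangle, #ff0000→score S518 F1528: (48.32,106.18) → (61.19,106.18) → (61.19,92.50) → (48.32,92.50) → (48.32,106.18) (closed)

[2] `<path>` closed polygon, #ff0000→score S518 F1528: (91.37,106.43) → (37.37,130.13) → (84.59,18.43) → (16.06,12.62) → (12.43,108.48) → (49.81,197.75) → (91.37,106.43) (closed)

G21
G90
G00 X48.32 Y106.18
M3 S518
G1 X61.19 Y106.18 F1528
G1 X61.19 Y92.50
G1 X48.32 Y92.50
G1 X48.32 Y106.18
M5
G00 X91.37 Y106.43
M3 S518
G1 X37.37 Y130.13 F1528
G1 X84.59 Y18.43
G1 X16.06 Y12.62
G1 X12.43 Y108.48
G1 X49.81 Y197.75
G1 X91.37 Y106.43
M5
G00 X0.00 Y0.00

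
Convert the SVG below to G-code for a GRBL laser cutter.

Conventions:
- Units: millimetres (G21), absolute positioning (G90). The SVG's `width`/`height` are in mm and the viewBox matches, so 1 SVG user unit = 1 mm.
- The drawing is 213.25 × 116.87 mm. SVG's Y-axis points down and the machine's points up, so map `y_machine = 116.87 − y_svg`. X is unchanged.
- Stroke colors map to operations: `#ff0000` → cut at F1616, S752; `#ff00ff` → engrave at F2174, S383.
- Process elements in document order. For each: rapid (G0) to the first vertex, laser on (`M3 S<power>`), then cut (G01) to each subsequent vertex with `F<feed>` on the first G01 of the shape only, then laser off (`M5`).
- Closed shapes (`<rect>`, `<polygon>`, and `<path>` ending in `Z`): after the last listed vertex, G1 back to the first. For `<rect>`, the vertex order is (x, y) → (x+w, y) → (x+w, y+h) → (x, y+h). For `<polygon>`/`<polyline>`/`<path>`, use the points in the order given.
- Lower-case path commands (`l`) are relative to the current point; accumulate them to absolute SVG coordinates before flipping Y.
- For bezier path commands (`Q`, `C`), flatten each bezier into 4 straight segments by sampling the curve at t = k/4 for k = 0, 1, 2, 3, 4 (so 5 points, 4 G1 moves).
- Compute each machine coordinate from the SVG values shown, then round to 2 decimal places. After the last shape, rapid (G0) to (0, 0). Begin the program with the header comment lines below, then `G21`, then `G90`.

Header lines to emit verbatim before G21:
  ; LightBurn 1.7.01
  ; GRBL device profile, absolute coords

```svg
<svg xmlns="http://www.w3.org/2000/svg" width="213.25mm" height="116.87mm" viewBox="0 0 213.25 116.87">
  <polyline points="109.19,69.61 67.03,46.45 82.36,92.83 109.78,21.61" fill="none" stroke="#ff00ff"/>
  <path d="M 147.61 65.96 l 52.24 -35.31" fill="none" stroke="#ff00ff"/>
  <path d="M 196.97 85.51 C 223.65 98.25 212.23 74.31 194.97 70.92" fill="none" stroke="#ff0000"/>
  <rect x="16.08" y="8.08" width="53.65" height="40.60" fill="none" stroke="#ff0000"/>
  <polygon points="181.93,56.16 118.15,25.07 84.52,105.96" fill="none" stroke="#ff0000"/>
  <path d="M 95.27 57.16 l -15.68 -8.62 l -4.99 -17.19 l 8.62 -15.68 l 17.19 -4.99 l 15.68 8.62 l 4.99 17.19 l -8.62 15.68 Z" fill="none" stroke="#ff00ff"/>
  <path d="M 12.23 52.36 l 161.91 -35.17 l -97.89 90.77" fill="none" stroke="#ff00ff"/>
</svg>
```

1 u = 1 mm; y_m = 116.87 − y.

[1] `<polyline>` open polyline, #ff00ff→engrave S383 F2174: (109.19,47.26) → (67.03,70.42) → (82.36,24.04) → (109.78,95.26)

[2] `<path>` line segment, #ff00ff→engrave S383 F2174: (147.61,50.91) → (199.85,86.22)

[3] `<path>` cubic bezier, #ff0000→cut S752 F1616: (196.97,31.36) → (210.34,27.79) → (212.45,32.61) → (206.32,40.45) → (194.97,45.95)

[4] `<rect>` rectangle, #ff0000→cut S752 F1616: (16.08,108.79) → (69.73,108.79) → (69.73,68.19) → (16.08,68.19) → (16.08,108.79) (closed)

[5] `<polygon>` closed polygon, #ff0000→cut S752 F1616: (181.93,60.71) → (118.15,91.80) → (84.52,10.91) → (181.93,60.71) (closed)

[6] `<path>` regular polygon, #ff00ff→engrave S383 F2174: (95.27,59.71) → (79.59,68.33) → (74.60,85.52) → (83.22,101.20) → (100.41,106.19) → (116.09,97.57) → (121.08,80.38) → (112.46,64.70) → (95.27,59.71) (closed)

[7] `<path>` open polyline, #ff00ff→engrave S383 F2174: (12.23,64.51) → (174.14,99.68) → (76.25,8.91)

; LightBurn 1.7.01
; GRBL device profile, absolute coords
G21
G90
G0 X109.19 Y47.26
M3 S383
G01 X67.03 Y70.42 F2174
G01 X82.36 Y24.04
G01 X109.78 Y95.26
M5
G0 X147.61 Y50.91
M3 S383
G01 X199.85 Y86.22 F2174
M5
G0 X196.97 Y31.36
M3 S752
G01 X210.34 Y27.79 F1616
G01 X212.45 Y32.61
G01 X206.32 Y40.45
G01 X194.97 Y45.95
M5
G0 X16.08 Y108.79
M3 S752
G01 X69.73 Y108.79 F1616
G01 X69.73 Y68.19
G01 X16.08 Y68.19
G01 X16.08 Y108.79
M5
G0 X181.93 Y60.71
M3 S752
G01 X118.15 Y91.80 F1616
G01 X84.52 Y10.91
G01 X181.93 Y60.71
M5
G0 X95.27 Y59.71
M3 S383
G01 X79.59 Y68.33 F2174
G01 X74.60 Y85.52
G01 X83.22 Y101.20
G01 X100.41 Y106.19
G01 X116.09 Y97.57
G01 X121.08 Y80.38
G01 X112.46 Y64.70
G01 X95.27 Y59.71
M5
G0 X12.23 Y64.51
M3 S383
G01 X174.14 Y99.68 F2174
G01 X76.25 Y8.91
M5
G0 X0.00 Y0.00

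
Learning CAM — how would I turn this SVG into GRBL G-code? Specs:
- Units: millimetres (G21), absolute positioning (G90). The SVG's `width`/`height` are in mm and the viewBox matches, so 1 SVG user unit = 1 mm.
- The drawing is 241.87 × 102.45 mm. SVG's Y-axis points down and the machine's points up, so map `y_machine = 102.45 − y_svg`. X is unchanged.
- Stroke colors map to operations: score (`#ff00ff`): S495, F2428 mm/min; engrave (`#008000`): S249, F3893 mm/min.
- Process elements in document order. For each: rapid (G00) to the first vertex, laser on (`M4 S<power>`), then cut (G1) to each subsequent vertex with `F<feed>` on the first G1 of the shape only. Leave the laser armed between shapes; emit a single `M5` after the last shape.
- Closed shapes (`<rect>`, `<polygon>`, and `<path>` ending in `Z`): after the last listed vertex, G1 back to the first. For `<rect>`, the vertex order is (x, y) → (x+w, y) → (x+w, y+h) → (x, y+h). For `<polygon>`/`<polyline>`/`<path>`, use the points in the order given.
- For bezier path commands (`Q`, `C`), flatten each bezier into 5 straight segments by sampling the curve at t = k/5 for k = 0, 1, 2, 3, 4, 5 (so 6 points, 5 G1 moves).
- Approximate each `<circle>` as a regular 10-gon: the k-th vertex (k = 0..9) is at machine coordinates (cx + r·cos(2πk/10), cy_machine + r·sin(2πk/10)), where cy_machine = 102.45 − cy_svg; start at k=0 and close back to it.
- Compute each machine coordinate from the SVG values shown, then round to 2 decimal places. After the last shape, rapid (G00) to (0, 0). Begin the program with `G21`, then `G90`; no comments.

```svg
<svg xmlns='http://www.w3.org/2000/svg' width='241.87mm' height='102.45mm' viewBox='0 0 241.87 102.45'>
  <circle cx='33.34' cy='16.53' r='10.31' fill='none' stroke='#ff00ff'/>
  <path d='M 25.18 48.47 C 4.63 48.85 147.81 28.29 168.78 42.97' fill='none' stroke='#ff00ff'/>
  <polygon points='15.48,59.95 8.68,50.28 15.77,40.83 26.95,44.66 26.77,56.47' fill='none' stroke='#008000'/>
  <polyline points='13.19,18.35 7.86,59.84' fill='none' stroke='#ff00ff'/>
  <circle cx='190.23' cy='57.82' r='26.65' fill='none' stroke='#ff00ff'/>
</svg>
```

Since the viewBox matches the mm dimensions, user units are millimetres directly. The only transform is the Y-flip y_m = 102.45 − y_svg.

Shape 1 is a circle drawn with `<circle>`. Its stroke #ff00ff means score at S495, F2428. After flipping Y the toolpath is (43.65,85.92) → (41.68,91.98) → (36.53,95.73) → (30.15,95.73) → (25.00,91.98) → (23.03,85.92) → (25.00,79.86) → (30.15,76.11) → (36.53,76.11) → (41.68,79.86) → (43.65,85.92), returning to the start.

Shape 2 is a cubic bezier drawn with `<path>`. Its stroke #ff00ff means score at S495, F2428. After flipping Y the toolpath is (25.18,53.98) → (30.21,55.82) → (60.81,59.98) → (103.26,63.78) → (143.82,64.51) → (168.78,59.48).

Shape 3 is a regular polygon drawn with `<polygon>`. Its stroke #008000 means engrave at S249, F3893. After flipping Y the toolpath is (15.48,42.50) → (8.68,52.17) → (15.77,61.62) → (26.95,57.79) → (26.77,45.98) → (15.48,42.50), returning to the start.

Shape 4 is a line segment drawn with `<polyline>`. Its stroke #ff00ff means score at S495, F2428. After flipping Y the toolpath is (13.19,84.10) → (7.86,42.61).

Shape 5 is a circle drawn with `<circle>`. Its stroke #ff00ff means score at S495, F2428. After flipping Y the toolpath is (216.88,44.63) → (211.79,60.29) → (198.47,69.98) → (181.99,69.98) → (168.67,60.29) → (163.58,44.63) → (168.67,28.97) → (181.99,19.28) → (198.47,19.28) → (211.79,28.97) → (216.88,44.63), returning to the start.

G21
G90
G00 X43.65 Y85.92
M4 S495
G1 X41.68 Y91.98 F2428
G1 X36.53 Y95.73
G1 X30.15 Y95.73
G1 X25.00 Y91.98
G1 X23.03 Y85.92
G1 X25.00 Y79.86
G1 X30.15 Y76.11
G1 X36.53 Y76.11
G1 X41.68 Y79.86
G1 X43.65 Y85.92
G00 X25.18 Y53.98
M4 S495
G1 X30.21 Y55.82 F2428
G1 X60.81 Y59.98
G1 X103.26 Y63.78
G1 X143.82 Y64.51
G1 X168.78 Y59.48
G00 X15.48 Y42.50
M4 S249
G1 X8.68 Y52.17 F3893
G1 X15.77 Y61.62
G1 X26.95 Y57.79
G1 X26.77 Y45.98
G1 X15.48 Y42.50
G00 X13.19 Y84.10
M4 S495
G1 X7.86 Y42.61 F2428
G00 X216.88 Y44.63
M4 S495
G1 X211.79 Y60.29 F2428
G1 X198.47 Y69.98
G1 X181.99 Y69.98
G1 X168.67 Y60.29
G1 X163.58 Y44.63
G1 X168.67 Y28.97
G1 X181.99 Y19.28
G1 X198.47 Y19.28
G1 X211.79 Y28.97
G1 X216.88 Y44.63
M5
G00 X0.00 Y0.00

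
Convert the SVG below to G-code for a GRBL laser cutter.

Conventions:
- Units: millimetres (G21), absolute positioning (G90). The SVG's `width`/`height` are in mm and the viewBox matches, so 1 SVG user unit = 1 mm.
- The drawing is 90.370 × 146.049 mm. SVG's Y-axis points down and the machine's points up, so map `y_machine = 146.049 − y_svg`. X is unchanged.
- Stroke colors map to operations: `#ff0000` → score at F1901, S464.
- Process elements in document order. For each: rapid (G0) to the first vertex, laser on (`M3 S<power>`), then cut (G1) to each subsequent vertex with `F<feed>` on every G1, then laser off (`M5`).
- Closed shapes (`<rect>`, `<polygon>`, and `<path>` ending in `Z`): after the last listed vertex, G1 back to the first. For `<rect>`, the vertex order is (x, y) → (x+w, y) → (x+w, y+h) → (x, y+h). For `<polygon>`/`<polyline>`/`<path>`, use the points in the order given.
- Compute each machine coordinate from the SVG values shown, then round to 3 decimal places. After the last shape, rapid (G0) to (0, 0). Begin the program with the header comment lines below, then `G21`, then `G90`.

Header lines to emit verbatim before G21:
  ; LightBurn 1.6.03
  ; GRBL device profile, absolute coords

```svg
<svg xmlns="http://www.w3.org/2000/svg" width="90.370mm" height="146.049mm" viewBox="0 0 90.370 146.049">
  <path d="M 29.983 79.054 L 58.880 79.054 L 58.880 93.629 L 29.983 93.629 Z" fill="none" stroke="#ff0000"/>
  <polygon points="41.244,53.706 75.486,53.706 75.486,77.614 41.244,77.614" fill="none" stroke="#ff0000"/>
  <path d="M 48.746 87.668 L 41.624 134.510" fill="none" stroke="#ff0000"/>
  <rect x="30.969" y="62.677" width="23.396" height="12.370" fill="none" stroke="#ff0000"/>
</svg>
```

Since the viewBox matches the mm dimensions, user units are millimetres directly. The only transform is the Y-flip y_m = 146.049 − y_svg.

Shape 1 is a rectangle drawn with `<path>`. Its stroke #ff0000 means score at S464, F1901. After flipping Y the toolpath is (29.983,66.995) → (58.880,66.995) → (58.880,52.420) → (29.983,52.420) → (29.983,66.995), returning to the start.

Shape 2 is a rectangle drawn with `<polygon>`. Its stroke #ff0000 means score at S464, F1901. After flipping Y the toolpath is (41.244,92.343) → (75.486,92.343) → (75.486,68.435) → (41.244,68.435) → (41.244,92.343), returning to the start.

Shape 3 is a line segment drawn with `<path>`. Its stroke #ff0000 means score at S464, F1901. After flipping Y the toolpath is (48.746,58.381) → (41.624,11.539).

Shape 4 is a rectangle drawn with `<rect>`. Its stroke #ff0000 means score at S464, F1901. After flipping Y the toolpath is (30.969,83.372) → (54.365,83.372) → (54.365,71.002) → (30.969,71.002) → (30.969,83.372), returning to the start.

; LightBurn 1.6.03
; GRBL device profile, absolute coords
G21
G90
G0 X29.983 Y66.995
M3 S464
G1 X58.880 Y66.995 F1901
G1 X58.880 Y52.420 F1901
G1 X29.983 Y52.420 F1901
G1 X29.983 Y66.995 F1901
M5
G0 X41.244 Y92.343
M3 S464
G1 X75.486 Y92.343 F1901
G1 X75.486 Y68.435 F1901
G1 X41.244 Y68.435 F1901
G1 X41.244 Y92.343 F1901
M5
G0 X48.746 Y58.381
M3 S464
G1 X41.624 Y11.539 F1901
M5
G0 X30.969 Y83.372
M3 S464
G1 X54.365 Y83.372 F1901
G1 X54.365 Y71.002 F1901
G1 X30.969 Y71.002 F1901
G1 X30.969 Y83.372 F1901
M5
G0 X0.000 Y0.000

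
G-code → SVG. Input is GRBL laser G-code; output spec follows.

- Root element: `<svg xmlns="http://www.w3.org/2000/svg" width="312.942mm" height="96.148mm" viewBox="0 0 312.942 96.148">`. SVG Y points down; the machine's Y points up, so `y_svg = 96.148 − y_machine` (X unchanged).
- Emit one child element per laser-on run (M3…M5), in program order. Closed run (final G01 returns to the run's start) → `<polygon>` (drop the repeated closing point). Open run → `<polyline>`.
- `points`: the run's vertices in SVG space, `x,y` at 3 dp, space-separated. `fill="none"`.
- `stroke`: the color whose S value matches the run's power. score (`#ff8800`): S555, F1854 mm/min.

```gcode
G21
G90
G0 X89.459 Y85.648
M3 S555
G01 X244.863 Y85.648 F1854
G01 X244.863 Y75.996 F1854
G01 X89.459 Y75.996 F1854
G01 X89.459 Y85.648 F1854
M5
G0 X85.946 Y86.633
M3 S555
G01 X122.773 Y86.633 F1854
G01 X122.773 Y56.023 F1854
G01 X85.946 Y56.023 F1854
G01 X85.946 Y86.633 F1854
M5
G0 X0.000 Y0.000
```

<svg xmlns="http://www.w3.org/2000/svg" width="312.942mm" height="96.148mm" viewBox="0 0 312.942 96.148">
  <polygon points="89.459,10.500 244.863,10.500 244.863,20.152 89.459,20.152" fill="none" stroke="#ff8800"/>
  <polygon points="85.946,9.515 122.773,9.515 122.773,40.125 85.946,40.125" fill="none" stroke="#ff8800"/>
</svg>

y_svg = 96.148 − y_m. Every run uses S555, so all elements get stroke `#ff8800` (score).

[1] closed run; points: 89.459,10.500 244.863,10.500 244.863,20.152 89.459,20.152

[2] closed run; points: 85.946,9.515 122.773,9.515 122.773,40.125 85.946,40.125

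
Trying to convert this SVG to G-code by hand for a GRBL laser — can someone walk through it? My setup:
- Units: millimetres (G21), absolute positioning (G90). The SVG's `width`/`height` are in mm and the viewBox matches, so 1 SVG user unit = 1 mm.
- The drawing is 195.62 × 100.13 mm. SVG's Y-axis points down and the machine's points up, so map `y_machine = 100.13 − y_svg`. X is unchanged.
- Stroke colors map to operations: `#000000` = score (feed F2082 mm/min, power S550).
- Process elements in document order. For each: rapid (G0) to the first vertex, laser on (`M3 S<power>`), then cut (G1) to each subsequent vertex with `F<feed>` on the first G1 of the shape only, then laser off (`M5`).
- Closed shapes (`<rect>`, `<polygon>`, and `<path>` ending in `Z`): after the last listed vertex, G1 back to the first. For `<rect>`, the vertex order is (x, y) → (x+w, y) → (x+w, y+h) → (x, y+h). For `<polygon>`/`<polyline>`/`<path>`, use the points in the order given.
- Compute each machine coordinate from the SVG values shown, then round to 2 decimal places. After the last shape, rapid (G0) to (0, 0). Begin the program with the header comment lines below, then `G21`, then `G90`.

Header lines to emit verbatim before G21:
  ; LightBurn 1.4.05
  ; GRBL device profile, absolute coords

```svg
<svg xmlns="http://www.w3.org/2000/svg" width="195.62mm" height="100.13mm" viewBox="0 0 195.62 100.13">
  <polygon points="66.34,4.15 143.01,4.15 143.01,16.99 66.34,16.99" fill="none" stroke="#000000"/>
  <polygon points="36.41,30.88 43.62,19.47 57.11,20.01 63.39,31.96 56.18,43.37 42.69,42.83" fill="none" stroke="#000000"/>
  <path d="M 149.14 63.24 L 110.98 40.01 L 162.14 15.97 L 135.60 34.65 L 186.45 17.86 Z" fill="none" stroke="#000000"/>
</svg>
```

; LightBurn 1.4.05
; GRBL device profile, absolute coords
G21
G90
G0 X66.34 Y95.98
M3 S550
G1 X143.01 Y95.98 F2082
G1 X143.01 Y83.14
G1 X66.34 Y83.14
G1 X66.34 Y95.98
M5
G0 X36.41 Y69.25
M3 S550
G1 X43.62 Y80.66 F2082
G1 X57.11 Y80.12
G1 X63.39 Y68.17
G1 X56.18 Y56.76
G1 X42.69 Y57.30
G1 X36.41 Y69.25
M5
G0 X149.14 Y36.89
M3 S550
G1 X110.98 Y60.12 F2082
G1 X162.14 Y84.16
G1 X135.60 Y65.48
G1 X186.45 Y82.27
G1 X149.14 Y36.89
M5
G0 X0.00 Y0.00

viewBox `0 0 195.62 100.13` with mm width/height → 1 unit = 1 mm. Flip: y_m = 100.13 − y_svg.

**Shape 1** — `<polygon>` rectangle, stroke `#000000` → score (S550, F2082). Machine vertices: (66.34,95.98) → (143.01,95.98) → (143.01,83.14) → (66.34,83.14) → (66.34,95.98). Closed: final G1 returns to the first vertex.

**Shape 2** — `<polygon>` regular polygon, stroke `#000000` → score (S550, F2082). Machine vertices: (36.41,69.25) → (43.62,80.66) → (57.11,80.12) → (63.39,68.17) → (56.18,56.76) → (42.69,57.30) → (36.41,69.25). Closed: final G1 returns to the first vertex.

**Shape 3** — `<path>` closed polygon, stroke `#000000` → score (S550, F2082). Machine vertices: (149.14,36.89) → (110.98,60.12) → (162.14,84.16) → (135.60,65.48) → (186.45,82.27) → (149.14,36.89). Closed: final G1 returns to the first vertex.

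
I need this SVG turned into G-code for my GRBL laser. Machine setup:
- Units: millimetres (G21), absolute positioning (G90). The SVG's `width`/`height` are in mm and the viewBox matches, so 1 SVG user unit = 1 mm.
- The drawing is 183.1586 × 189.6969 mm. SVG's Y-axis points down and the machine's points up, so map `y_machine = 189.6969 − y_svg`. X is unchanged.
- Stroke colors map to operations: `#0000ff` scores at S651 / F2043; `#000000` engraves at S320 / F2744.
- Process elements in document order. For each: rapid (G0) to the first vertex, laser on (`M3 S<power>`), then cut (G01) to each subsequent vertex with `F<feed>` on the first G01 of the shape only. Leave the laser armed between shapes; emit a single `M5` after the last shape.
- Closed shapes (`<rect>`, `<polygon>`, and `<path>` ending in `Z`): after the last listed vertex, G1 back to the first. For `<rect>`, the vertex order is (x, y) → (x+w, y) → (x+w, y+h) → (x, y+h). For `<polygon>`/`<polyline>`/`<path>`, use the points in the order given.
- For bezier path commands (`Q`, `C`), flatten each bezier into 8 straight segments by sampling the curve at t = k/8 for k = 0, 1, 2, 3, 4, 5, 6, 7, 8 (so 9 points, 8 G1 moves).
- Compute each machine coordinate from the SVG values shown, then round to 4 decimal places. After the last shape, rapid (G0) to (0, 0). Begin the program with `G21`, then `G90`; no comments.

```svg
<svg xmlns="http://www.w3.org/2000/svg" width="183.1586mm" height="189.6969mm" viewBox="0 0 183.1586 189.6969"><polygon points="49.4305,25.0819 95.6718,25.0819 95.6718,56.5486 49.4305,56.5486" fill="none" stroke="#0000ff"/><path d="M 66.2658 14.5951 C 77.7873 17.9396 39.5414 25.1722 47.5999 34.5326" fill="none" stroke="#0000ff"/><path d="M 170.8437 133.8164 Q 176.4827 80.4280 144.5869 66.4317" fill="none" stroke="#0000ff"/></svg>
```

1 u = 1 mm; y_m = 189.6969 − y.

[1] `<polygon>` rectangle, #0000ff→score S651 F2043: (49.4305,164.6150) → (95.6718,164.6150) → (95.6718,133.1483) → (49.4305,133.1483) → (49.4305,164.6150) (closed)

[2] `<path>` cubic bezier, #0000ff→score S651 F2043: (66.2658,175.1018) → (68.4412,173.6688) → (67.0767,171.8919) → (63.2982,169.7918) → (58.2315,167.3890) → (53.0025,164.7043) → (48.7370,161.7581) → (46.5608,158.5713) → (47.5999,155.1643)

[3] `<path>` quadratic bezier, #0000ff→score S651 F2043: (170.8437,55.8805) → (171.6670,68.6121) → (171.3173,80.1127) → (169.7946,90.3823) → (167.0990,99.4209) → (163.2304,107.2285) → (158.1889,113.8050) → (151.9744,119.1506) → (144.5869,123.2652)

G21
G90
G0 X49.4305 Y164.6150
M3 S651
G01 X95.6718 Y164.6150 F2043
G01 X95.6718 Y133.1483
G01 X49.4305 Y133.1483
G01 X49.4305 Y164.6150
G0 X66.2658 Y175.1018
M3 S651
G01 X68.4412 Y173.6688 F2043
G01 X67.0767 Y171.8919
G01 X63.2982 Y169.7918
G01 X58.2315 Y167.3890
G01 X53.0025 Y164.7043
G01 X48.7370 Y161.7581
G01 X46.5608 Y158.5713
G01 X47.5999 Y155.1643
G0 X170.8437 Y55.8805
M3 S651
G01 X171.6670 Y68.6121 F2043
G01 X171.3173 Y80.1127
G01 X169.7946 Y90.3823
G01 X167.0990 Y99.4209
G01 X163.2304 Y107.2285
G01 X158.1889 Y113.8050
G01 X151.9744 Y119.1506
G01 X144.5869 Y123.2652
M5
G0 X0.0000 Y0.0000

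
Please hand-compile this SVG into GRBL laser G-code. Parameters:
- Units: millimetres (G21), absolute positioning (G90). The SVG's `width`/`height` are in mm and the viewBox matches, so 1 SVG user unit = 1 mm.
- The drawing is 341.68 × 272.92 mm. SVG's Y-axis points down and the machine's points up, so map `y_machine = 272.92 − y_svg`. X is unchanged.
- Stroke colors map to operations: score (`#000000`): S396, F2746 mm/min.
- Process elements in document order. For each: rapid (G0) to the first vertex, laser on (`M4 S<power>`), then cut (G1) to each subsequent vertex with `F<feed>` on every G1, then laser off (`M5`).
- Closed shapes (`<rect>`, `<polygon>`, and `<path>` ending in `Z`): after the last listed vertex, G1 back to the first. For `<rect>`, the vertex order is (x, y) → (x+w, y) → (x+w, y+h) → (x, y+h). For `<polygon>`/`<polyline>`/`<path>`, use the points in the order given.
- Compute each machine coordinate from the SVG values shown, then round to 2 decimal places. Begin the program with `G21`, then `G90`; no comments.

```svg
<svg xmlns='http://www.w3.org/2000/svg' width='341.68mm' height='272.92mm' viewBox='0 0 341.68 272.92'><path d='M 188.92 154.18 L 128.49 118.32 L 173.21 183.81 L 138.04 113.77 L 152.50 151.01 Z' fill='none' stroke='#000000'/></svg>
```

G21
G90
G0 X188.92 Y118.74
M4 S396
G1 X128.49 Y154.60 F2746
G1 X173.21 Y89.11 F2746
G1 X138.04 Y159.15 F2746
G1 X152.50 Y121.91 F2746
G1 X188.92 Y118.74 F2746
M5

viewBox `0 0 341.68 272.92` with mm width/height → 1 unit = 1 mm. Flip: y_m = 272.92 − y_svg.

**Shape 1** — `<path>` closed polygon, stroke `#000000` → score (S396, F2746). Machine vertices: (188.92,118.74) → (128.49,154.60) → (173.21,89.11) → (138.04,159.15) → (152.50,121.91) → (188.92,118.74). Closed: final G1 returns to the first vertex.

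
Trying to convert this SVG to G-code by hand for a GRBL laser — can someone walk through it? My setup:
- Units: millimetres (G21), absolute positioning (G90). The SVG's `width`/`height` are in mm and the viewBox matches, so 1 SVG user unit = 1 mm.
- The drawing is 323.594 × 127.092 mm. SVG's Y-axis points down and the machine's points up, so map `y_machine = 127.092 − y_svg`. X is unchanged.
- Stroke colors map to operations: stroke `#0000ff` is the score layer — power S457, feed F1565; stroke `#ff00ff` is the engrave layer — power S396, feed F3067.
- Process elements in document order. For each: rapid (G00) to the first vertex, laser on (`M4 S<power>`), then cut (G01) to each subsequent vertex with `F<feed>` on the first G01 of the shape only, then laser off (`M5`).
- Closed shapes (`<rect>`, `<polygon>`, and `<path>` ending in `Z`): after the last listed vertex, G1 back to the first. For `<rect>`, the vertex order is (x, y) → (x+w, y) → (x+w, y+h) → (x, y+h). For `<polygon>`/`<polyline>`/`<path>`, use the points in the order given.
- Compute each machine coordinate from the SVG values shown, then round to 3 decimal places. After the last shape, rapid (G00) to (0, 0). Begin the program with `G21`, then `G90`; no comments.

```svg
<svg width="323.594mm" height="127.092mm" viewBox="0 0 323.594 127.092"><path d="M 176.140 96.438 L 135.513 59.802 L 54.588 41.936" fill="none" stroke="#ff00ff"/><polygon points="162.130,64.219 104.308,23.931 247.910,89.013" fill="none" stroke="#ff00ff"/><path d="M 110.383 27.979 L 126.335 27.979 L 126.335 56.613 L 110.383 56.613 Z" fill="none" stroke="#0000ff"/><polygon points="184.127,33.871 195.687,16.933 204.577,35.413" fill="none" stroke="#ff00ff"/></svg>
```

Since the viewBox matches the mm dimensions, user units are millimetres directly. The only transform is the Y-flip y_m = 127.092 − y_svg.

Shape 1 is a open polyline drawn with `<path>`. Its stroke #ff00ff means engrave at S396, F3067. After flipping Y the toolpath is (176.140,30.654) → (135.513,67.290) → (54.588,85.156).

Shape 2 is a closed polygon drawn with `<polygon>`. Its stroke #ff00ff means engrave at S396, F3067. After flipping Y the toolpath is (162.130,62.873) → (104.308,103.161) → (247.910,38.079) → (162.130,62.873), returning to the start.

Shape 3 is a rectangle drawn with `<path>`. Its stroke #0000ff means score at S457, F1565. After flipping Y the toolpath is (110.383,99.113) → (126.335,99.113) → (126.335,70.479) → (110.383,70.479) → (110.383,99.113), returning to the start.

Shape 4 is a regular polygon drawn with `<polygon>`. Its stroke #ff00ff means engrave at S396, F3067. After flipping Y the toolpath is (184.127,93.221) → (195.687,110.159) → (204.577,91.679) → (184.127,93.221), returning to the start.

G21
G90
G00 X176.140 Y30.654
M4 S396
G01 X135.513 Y67.290 F3067
G01 X54.588 Y85.156
M5
G00 X162.130 Y62.873
M4 S396
G01 X104.308 Y103.161 F3067
G01 X247.910 Y38.079
G01 X162.130 Y62.873
M5
G00 X110.383 Y99.113
M4 S457
G01 X126.335 Y99.113 F1565
G01 X126.335 Y70.479
G01 X110.383 Y70.479
G01 X110.383 Y99.113
M5
G00 X184.127 Y93.221
M4 S396
G01 X195.687 Y110.159 F3067
G01 X204.577 Y91.679
G01 X184.127 Y93.221
M5
G00 X0.000 Y0.000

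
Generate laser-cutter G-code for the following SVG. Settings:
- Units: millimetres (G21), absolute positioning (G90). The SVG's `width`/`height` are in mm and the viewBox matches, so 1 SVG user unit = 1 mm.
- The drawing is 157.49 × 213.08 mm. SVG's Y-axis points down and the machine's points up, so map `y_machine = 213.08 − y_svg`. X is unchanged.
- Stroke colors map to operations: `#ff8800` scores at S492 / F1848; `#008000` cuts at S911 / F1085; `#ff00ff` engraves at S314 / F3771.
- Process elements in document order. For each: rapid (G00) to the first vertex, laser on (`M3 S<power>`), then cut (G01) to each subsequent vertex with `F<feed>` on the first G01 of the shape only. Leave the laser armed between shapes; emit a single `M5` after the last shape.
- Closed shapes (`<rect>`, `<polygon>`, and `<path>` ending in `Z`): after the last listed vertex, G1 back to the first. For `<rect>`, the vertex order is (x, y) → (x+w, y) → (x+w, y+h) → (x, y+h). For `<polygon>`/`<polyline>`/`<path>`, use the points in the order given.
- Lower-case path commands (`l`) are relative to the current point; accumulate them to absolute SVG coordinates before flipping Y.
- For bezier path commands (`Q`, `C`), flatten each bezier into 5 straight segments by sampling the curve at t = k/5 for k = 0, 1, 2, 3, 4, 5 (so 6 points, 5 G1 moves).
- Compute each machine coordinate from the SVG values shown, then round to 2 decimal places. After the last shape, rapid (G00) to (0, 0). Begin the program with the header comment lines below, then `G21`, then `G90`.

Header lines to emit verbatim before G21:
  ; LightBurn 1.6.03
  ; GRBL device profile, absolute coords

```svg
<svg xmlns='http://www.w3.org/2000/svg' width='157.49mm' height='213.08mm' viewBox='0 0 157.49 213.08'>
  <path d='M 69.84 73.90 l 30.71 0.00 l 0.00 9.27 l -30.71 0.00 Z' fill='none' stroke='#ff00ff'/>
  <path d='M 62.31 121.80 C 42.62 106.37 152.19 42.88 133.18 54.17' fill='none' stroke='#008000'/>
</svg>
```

; LightBurn 1.6.03
; GRBL device profile, absolute coords
G21
G90
G00 X69.84 Y139.18
M3 S314
G01 X100.55 Y139.18 F3771
G01 X100.55 Y129.91
G01 X69.84 Y129.91
G01 X69.84 Y139.18
G00 X62.31 Y91.28
M3 S911
G01 X63.94 Y105.32 F1085
G01 X84.23 Y125.00
G01 X110.78 Y144.43
G01 X131.22 Y157.69
G01 X133.18 Y158.91
M5
G00 X0.00 Y0.00

viewBox `0 0 157.49 213.08` with mm width/height → 1 unit = 1 mm. Flip: y_m = 213.08 − y_svg.

**Shape 1** — `<path>` rectangle, stroke `#ff00ff` → engrave (S314, F3771). Machine vertices: (69.84,139.18) → (100.55,139.18) → (100.55,129.91) → (69.84,129.91) → (69.84,139.18). Closed: final G1 returns to the first vertex.

**Shape 2** — `<path>` cubic bezier, stroke `#008000` → cut (S911, F1085). Control points (SVG): P0=(62.31,121.80), P1=(42.62,106.37), P2=(152.19,42.88), P3=(133.18,54.17); sampled at t=k/5. Machine vertices: (62.31,91.28) → (63.94,105.32) → (84.23,125.00) → (110.78,144.43) → (131.22,157.69) → (133.18,158.91). Open path.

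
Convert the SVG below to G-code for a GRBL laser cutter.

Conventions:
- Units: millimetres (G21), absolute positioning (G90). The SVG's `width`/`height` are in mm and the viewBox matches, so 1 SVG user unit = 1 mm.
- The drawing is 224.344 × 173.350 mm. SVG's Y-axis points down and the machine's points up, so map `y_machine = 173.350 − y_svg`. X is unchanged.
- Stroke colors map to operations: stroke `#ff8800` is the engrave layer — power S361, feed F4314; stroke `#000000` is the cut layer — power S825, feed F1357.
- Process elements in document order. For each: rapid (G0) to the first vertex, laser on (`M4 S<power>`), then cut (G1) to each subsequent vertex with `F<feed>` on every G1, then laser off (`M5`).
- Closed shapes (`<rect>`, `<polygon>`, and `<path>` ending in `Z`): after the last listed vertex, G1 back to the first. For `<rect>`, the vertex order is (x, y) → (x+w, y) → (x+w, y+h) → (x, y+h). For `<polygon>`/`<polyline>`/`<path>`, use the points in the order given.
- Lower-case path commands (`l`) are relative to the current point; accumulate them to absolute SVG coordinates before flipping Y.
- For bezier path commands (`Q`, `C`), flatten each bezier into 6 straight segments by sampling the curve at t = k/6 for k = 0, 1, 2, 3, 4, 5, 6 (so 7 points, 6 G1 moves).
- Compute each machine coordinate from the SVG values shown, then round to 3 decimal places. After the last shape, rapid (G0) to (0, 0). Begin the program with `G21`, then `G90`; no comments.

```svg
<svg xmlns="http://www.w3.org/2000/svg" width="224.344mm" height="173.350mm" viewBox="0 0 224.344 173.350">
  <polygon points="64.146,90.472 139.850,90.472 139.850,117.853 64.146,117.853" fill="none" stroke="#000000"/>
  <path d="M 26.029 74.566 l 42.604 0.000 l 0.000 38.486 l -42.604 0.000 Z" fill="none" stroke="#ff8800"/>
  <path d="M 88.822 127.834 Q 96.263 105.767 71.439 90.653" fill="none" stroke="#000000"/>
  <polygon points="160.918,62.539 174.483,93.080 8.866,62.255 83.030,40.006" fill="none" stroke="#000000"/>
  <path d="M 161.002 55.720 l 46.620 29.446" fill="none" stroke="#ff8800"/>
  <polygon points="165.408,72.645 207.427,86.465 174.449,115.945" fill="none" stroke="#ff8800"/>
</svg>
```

viewBox `0 0 224.344 173.350` with mm width/height → 1 unit = 1 mm. Flip: y_m = 173.350 − y_svg.

**Shape 1** — `<polygon>` rectangle, stroke `#000000` → cut (S825, F1357). Machine vertices: (64.146,82.878) → (139.850,82.878) → (139.850,55.497) → (64.146,55.497) → (64.146,82.878). Closed: final G1 returns to the first vertex.

**Shape 2** — `<path>` rectangle, stroke `#ff8800` → engrave (S361, F4314). Machine vertices: (26.029,98.784) → (68.633,98.784) → (68.633,60.298) → (26.029,60.298) → (26.029,98.784). Closed: final G1 returns to the first vertex.

**Shape 3** — `<path>` quadratic bezier, stroke `#000000` → cut (S825, F1357). Control points (SVG): P0=(88.822,127.834), P1=(96.263,105.767), P2=(71.439,90.653); sampled at t=k/6. Machine vertices: (88.822,45.516) → (90.406,52.679) → (90.198,59.455) → (88.197,65.845) → (84.403,71.848) → (78.817,77.466) → (71.439,82.697). Open path.

**Shape 4** — `<polygon>` closed polygon, stroke `#000000` → cut (S825, F1357). Machine vertices: (160.918,110.811) → (174.483,80.270) → (8.866,111.095) → (83.030,133.344) → (160.918,110.811). Closed: final G1 returns to the first vertex.

**Shape 5** — `<path>` line segment, stroke `#ff8800` → engrave (S361, F4314). Machine vertices: (161.002,117.630) → (207.622,88.184). Open path.

**Shape 6** — `<polygon>` regular polygon, stroke `#ff8800` → engrave (S361, F4314). Machine vertices: (165.408,100.705) → (207.427,86.885) → (174.449,57.405) → (165.408,100.705). Closed: final G1 returns to the first vertex.

G21
G90
G0 X64.146 Y82.878
M4 S825
G1 X139.850 Y82.878 F1357
G1 X139.850 Y55.497 F1357
G1 X64.146 Y55.497 F1357
G1 X64.146 Y82.878 F1357
M5
G0 X26.029 Y98.784
M4 S361
G1 X68.633 Y98.784 F4314
G1 X68.633 Y60.298 F4314
G1 X26.029 Y60.298 F4314
G1 X26.029 Y98.784 F4314
M5
G0 X88.822 Y45.516
M4 S825
G1 X90.406 Y52.679 F1357
G1 X90.198 Y59.455 F1357
G1 X88.197 Y65.845 F1357
G1 X84.403 Y71.848 F1357
G1 X78.817 Y77.466 F1357
G1 X71.439 Y82.697 F1357
M5
G0 X160.918 Y110.811
M4 S825
G1 X174.483 Y80.270 F1357
G1 X8.866 Y111.095 F1357
G1 X83.030 Y133.344 F1357
G1 X160.918 Y110.811 F1357
M5
G0 X161.002 Y117.630
M4 S361
G1 X207.622 Y88.184 F4314
M5
G0 X165.408 Y100.705
M4 S361
G1 X207.427 Y86.885 F4314
G1 X174.449 Y57.405 F4314
G1 X165.408 Y100.705 F4314
M5
G0 X0.000 Y0.000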